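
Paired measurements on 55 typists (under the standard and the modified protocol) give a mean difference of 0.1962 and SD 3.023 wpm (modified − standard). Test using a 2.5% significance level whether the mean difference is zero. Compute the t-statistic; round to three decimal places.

0.481

H0: μ_d = 0; H1: μ_d ≠ 0 (paired t-test on the differences, two-sided).
t = d̄/(s_d/√n) = 0.1962/(3.023/√55) = 0.481
df = n − 1 = 54
Two-sided p-value ≈ 0.6322
Since p ≈ 0.6322 > α = 0.025, fail to reject H0; the data do not provide sufficient evidence against H0.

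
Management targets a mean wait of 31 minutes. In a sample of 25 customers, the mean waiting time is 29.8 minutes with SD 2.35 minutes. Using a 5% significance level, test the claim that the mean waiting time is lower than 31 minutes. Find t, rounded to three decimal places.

H0: μ = 31; H1: μ < 31 (one-sample t-test, left-tailed).
t = (x̄ − μ₀)/(s/√n) = (29.8 − 31)/(2.35/√25) = -2.553
df = n − 1 = 24
p-value = P(T ≤ -2.553) ≈ 0.009
Since p ≈ 0.009 < α = 0.05, reject H0; the evidence is statistically significant.

-2.553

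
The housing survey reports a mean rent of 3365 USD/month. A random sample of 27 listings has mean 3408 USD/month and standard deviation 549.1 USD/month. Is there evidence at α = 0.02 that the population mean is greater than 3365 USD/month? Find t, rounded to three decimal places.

0.407

H0: μ = 3365; H1: μ > 3365 (one-sample t-test, right-tailed).
t = (x̄ − μ₀)/(s/√n) = (3408 − 3365)/(549.1/√27) = 0.407
df = n − 1 = 26
p-value = P(T ≥ 0.407) ≈ 0.344
Since p ≈ 0.344 > α = 0.02, fail to reject H0; the data do not provide sufficient evidence against H0.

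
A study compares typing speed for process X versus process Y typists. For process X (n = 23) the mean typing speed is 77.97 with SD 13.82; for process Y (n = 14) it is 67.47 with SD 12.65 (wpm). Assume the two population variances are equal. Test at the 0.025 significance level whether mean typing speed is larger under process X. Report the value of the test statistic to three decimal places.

Let group 1 = process X, group 2 = process Y. H0: μ_1 = μ_2; H1: μ_1 > μ_2 (two-sample pooled-variance t-test, right-tailed).
s_p² = [(23−1)·13.82² + (14−1)·12.65²]/(23+14−2) = 179.489
t = (77.97 − 67.47)/√[179.489·(1/23 + 1/14)] = 2.312
df = n₁ + n₂ − 2 = 35
p-value = P(T ≥ 2.312) ≈ 0.013
Since p ≈ 0.013 < α = 0.025, reject H0; the evidence is statistically significant.

2.312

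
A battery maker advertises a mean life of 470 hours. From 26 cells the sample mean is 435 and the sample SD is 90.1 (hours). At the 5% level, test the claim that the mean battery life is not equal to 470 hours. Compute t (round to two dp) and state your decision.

t = -1.98; fail to reject H0

H0: μ = 470; H1: μ ≠ 470 (one-sample t-test, two-sided).
t = (x̄ − μ₀)/(s/√n) = (435 − 470)/(90.1/√26) = -1.98
df = n − 1 = 25
Two-sided p-value ≈ 0.0587
Since p ≈ 0.0587 > α = 0.05, fail to reject H0; the data do not provide sufficient evidence against H0.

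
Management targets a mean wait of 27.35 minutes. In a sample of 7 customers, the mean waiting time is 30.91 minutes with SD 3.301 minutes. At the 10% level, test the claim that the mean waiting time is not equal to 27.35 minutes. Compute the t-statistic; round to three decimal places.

2.853

H0: μ = 27.35; H1: μ ≠ 27.35 (one-sample t-test, two-sided).
t = (x̄ − μ₀)/(s/√n) = (30.91 − 27.35)/(3.301/√7) = 2.853
df = n − 1 = 6
Two-sided p-value ≈ 0.0291
Since p ≈ 0.0291 < α = 0.1, reject H0; the evidence is statistically significant.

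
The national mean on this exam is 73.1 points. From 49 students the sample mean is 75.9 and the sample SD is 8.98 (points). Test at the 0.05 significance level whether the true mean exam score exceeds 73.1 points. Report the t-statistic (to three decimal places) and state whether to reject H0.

t = 2.183; reject H0

H0: μ = 73.1; H1: μ > 73.1 (one-sample t-test, right-tailed).
t = (x̄ − μ₀)/(s/√n) = (75.9 − 73.1)/(8.98/√49) = 2.183
df = n − 1 = 48
p-value = P(T ≥ 2.183) ≈ 0.0170
Since p ≈ 0.0170 < α = 0.05, reject H0; the evidence is statistically significant.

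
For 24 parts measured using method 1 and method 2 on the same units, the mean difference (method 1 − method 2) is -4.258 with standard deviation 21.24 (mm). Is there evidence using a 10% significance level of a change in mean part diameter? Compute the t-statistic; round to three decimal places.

H0: μ_d = 0; H1: μ_d ≠ 0 (paired t-test on the differences, two-sided).
t = d̄/(s_d/√n) = -4.258/(21.24/√24) = -0.982
df = n − 1 = 23
Two-sided p-value ≈ 0.3363
Since p ≈ 0.3363 > α = 0.1, fail to reject H0; the evidence is not statistically significant.

-0.982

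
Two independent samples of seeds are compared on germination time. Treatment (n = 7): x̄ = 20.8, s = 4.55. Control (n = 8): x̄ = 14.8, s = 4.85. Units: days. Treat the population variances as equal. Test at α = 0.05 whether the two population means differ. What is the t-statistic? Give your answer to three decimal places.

2.459

Let group 1 = treatment, group 2 = control. H0: μ_1 = μ_2; H1: μ_1 ≠ μ_2 (two-sample pooled-variance t-test, two-sided).
s_p² = [(7−1)·4.55² + (8−1)·4.85²]/(7+8−2) = 22.221
t = (20.8 − 14.8)/√[22.221·(1/7 + 1/8)] = 2.459
df = n₁ + n₂ − 2 = 13
Two-sided p-value ≈ 0.029
Since p ≈ 0.029 < α = 0.05, reject H0; the evidence is statistically significant.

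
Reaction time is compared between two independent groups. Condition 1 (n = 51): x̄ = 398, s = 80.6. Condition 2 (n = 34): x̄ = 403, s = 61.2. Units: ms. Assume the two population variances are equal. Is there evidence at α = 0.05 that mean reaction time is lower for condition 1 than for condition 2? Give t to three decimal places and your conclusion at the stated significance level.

t = -0.307; fail to reject H0

Let group 1 = condition 1, group 2 = condition 2. H0: μ_1 = μ_2; H1: μ_1 < μ_2 (two-sample pooled-variance t-test, left-tailed).
s_p² = [(51−1)·80.6² + (34−1)·61.2²]/(51+34−2) = 5402.62
t = (398 − 403)/√[5402.62·(1/51 + 1/34)] = -0.307
df = n₁ + n₂ − 2 = 83
p-value = P(T ≤ -0.307) ≈ 0.380
Since p ≈ 0.380 > α = 0.05, fail to reject H0; the evidence is not statistically significant.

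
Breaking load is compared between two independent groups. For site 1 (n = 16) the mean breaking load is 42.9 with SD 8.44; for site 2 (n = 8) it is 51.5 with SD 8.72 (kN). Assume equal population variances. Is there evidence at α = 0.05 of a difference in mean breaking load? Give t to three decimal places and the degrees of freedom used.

Let group 1 = site 1, group 2 = site 2. H0: μ_1 = μ_2; H1: μ_1 ≠ μ_2 (two-sample pooled-variance t-test, two-sided).
s_p² = [(16−1)·8.44² + (8−1)·8.72²]/(16+8−2) = 72.7624
t = (42.9 − 51.5)/√[72.7624·(1/16 + 1/8)] = -2.328
df = n₁ + n₂ − 2 = 22
Two-sided p-value ≈ 0.0295
Since p ≈ 0.0295 < α = 0.05, reject H0; the evidence is statistically significant.

t = -2.328, df = 22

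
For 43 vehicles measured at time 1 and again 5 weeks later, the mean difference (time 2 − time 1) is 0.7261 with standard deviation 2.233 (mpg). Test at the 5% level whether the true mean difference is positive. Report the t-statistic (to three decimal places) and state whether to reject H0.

t = 2.132; reject H0

H0: μ_d = 0; H1: μ_d > 0 (paired t-test on the differences, right-tailed).
t = d̄/(s_d/√n) = 0.7261/(2.233/√43) = 2.132
df = n − 1 = 42
p-value = P(T ≥ 2.132) ≈ 0.0194
Since p ≈ 0.0194 < α = 0.05, reject H0; the evidence is statistically significant.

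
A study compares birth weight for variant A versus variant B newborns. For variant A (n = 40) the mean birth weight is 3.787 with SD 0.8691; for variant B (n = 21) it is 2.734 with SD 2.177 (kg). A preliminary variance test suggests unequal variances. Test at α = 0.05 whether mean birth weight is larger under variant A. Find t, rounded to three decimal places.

2.129

Let group 1 = variant A, group 2 = variant B. H0: μ_1 = μ_2; H1: μ_1 > μ_2 (Welch's two-sample t-test, right-tailed).
t = (x̄_1 − x̄_2)/√(s_1²/n_1 + s_2²/n_2) = (3.787 − 2.734)/√(0.8691²/40 + 2.177²/21) = 2.129
Welch–Satterthwaite df ≈ 23.40
p-value = P(T ≥ 2.129) ≈ 0.0220
Since p ≈ 0.0220 < α = 0.05, reject H0; the data support H1.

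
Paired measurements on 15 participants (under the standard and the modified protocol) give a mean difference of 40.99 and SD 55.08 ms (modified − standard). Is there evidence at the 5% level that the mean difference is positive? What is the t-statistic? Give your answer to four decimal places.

2.8822

H0: μ_d = 0; H1: μ_d > 0 (paired t-test on the differences, right-tailed).
t = d̄/(s_d/√n) = 40.99/(55.08/√15) = 2.8822
df = n − 1 = 14
p-value = P(T ≥ 2.8822) ≈ 0.0060
Since p ≈ 0.0060 < α = 0.05, reject H0; the evidence is statistically significant.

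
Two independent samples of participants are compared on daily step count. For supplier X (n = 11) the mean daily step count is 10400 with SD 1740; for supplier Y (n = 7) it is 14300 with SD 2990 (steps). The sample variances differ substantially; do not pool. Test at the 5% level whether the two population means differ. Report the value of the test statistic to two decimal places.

Let group 1 = supplier X, group 2 = supplier Y. H0: μ_1 = μ_2; H1: μ_1 ≠ μ_2 (Welch's two-sample t-test, two-sided).
t = (x̄_1 − x̄_2)/√(s_1²/n_1 + s_2²/n_2) = (10400 − 14300)/√(1740²/11 + 2990²/7) = -3.13
Welch–Satterthwaite df ≈ 8.62
Two-sided p-value ≈ 0.0128
Since p ≈ 0.0128 < α = 0.05, reject H0; the data support H1.

-3.13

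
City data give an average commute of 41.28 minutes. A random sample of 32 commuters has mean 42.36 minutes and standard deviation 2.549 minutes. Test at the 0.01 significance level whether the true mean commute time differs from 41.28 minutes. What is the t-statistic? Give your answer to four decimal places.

2.3968

H0: μ = 41.28; H1: μ ≠ 41.28 (one-sample t-test, two-sided).
t = (x̄ − μ₀)/(s/√n) = (42.36 − 41.28)/(2.549/√32) = 2.3968
df = n − 1 = 31
Two-sided p-value ≈ 0.0228
Since p ≈ 0.0228 > α = 0.01, fail to reject H0; the data do not provide sufficient evidence against H0.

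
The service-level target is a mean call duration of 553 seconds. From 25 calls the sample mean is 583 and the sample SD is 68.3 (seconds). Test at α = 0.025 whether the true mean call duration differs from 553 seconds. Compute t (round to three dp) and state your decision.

t = 2.196; fail to reject H0

H0: μ = 553; H1: μ ≠ 553 (one-sample t-test, two-sided).
t = (x̄ − μ₀)/(s/√n) = (583 − 553)/(68.3/√25) = 2.196
df = n − 1 = 24
Two-sided p-value ≈ 0.038
Since p ≈ 0.038 > α = 0.025, fail to reject H0; the data do not provide sufficient evidence against H0.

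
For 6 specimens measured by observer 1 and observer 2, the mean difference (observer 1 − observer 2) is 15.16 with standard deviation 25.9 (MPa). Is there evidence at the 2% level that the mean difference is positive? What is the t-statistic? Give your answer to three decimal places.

1.434

H0: μ_d = 0; H1: μ_d > 0 (paired t-test on the differences, right-tailed).
t = d̄/(s_d/√n) = 15.16/(25.9/√6) = 1.434
df = n − 1 = 5
p-value = P(T ≥ 1.434) ≈ 0.1055
Since p ≈ 0.1055 > α = 0.02, fail to reject H0; the data do not provide sufficient evidence against H0.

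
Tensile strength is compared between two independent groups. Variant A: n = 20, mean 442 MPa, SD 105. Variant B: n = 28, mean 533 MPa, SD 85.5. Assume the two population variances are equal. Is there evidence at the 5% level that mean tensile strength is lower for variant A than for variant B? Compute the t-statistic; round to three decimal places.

-3.305

Let group 1 = variant A, group 2 = variant B. H0: μ_1 = μ_2; H1: μ_1 < μ_2 (two-sample pooled-variance t-test, left-tailed).
s_p² = [(20−1)·105² + (28−1)·85.5²]/(20+28−2) = 8844.6
t = (442 − 533)/√[8844.6·(1/20 + 1/28)] = -3.305
df = n₁ + n₂ − 2 = 46
p-value = P(T ≤ -3.305) ≈ 0.001
Since p ≈ 0.001 < α = 0.05, reject H0; the data support H1.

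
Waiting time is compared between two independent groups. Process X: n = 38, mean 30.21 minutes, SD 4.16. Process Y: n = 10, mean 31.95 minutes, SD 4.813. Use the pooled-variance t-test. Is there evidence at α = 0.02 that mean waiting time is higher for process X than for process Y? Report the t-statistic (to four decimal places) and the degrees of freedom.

Let group 1 = process X, group 2 = process Y. H0: μ_1 = μ_2; H1: μ_1 > μ_2 (two-sample pooled-variance t-test, right-tailed).
s_p² = [(38−1)·4.16² + (10−1)·4.813²]/(38+10−2) = 18.452
t = (30.21 − 31.95)/√[18.452·(1/38 + 1/10)] = -1.1397
df = n₁ + n₂ − 2 = 46
p-value = P(T ≥ -1.1397) ≈ 0.8698
Since p ≈ 0.8698 > α = 0.02, fail to reject H0; the data do not provide sufficient evidence against H0.

t = -1.1397, df = 46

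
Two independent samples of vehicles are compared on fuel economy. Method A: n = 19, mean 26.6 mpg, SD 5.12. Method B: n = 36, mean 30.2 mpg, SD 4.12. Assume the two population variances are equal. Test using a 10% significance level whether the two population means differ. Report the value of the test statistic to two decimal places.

-2.83

Let group 1 = method A, group 2 = method B. H0: μ_1 = μ_2; H1: μ_1 ≠ μ_2 (two-sample pooled-variance t-test, two-sided).
s_p² = [(19−1)·5.12² + (36−1)·4.12²]/(19+36−2) = 20.1125
t = (26.6 − 30.2)/√[20.1125·(1/19 + 1/36)] = -2.83
df = n₁ + n₂ − 2 = 53
Two-sided p-value ≈ 0.0065
Since p ≈ 0.0065 < α = 0.1, reject H0; the evidence is statistically significant.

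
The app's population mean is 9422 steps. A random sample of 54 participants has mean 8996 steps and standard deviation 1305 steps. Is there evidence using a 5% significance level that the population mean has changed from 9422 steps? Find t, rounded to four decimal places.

H0: μ = 9422; H1: μ ≠ 9422 (one-sample t-test, two-sided).
t = (x̄ − μ₀)/(s/√n) = (8996 − 9422)/(1305/√54) = -2.3988
df = n − 1 = 53
Two-sided p-value ≈ 0.020
Since p ≈ 0.020 < α = 0.05, reject H0; the data support H1.

-2.3988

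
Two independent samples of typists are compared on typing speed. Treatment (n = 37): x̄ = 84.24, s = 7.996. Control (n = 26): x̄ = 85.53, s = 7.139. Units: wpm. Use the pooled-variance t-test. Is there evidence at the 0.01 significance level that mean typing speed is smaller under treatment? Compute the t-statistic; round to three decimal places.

-0.658

Let group 1 = treatment, group 2 = control. H0: μ_1 = μ_2; H1: μ_1 < μ_2 (two-sample pooled-variance t-test, left-tailed).
s_p² = [(37−1)·7.996² + (26−1)·7.139²]/(37+26−2) = 58.6202
t = (84.24 − 85.53)/√[58.6202·(1/37 + 1/26)] = -0.658
df = n₁ + n₂ − 2 = 61
p-value = P(T ≤ -0.658) ≈ 0.256
Since p ≈ 0.256 > α = 0.01, fail to reject H0; the data do not provide sufficient evidence against H0.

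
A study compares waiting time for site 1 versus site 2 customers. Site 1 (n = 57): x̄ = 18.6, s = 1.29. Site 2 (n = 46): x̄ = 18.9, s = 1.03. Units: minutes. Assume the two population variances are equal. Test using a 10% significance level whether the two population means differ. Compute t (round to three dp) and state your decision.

t = -1.281; fail to reject H0

Let group 1 = site 1, group 2 = site 2. H0: μ_1 = μ_2; H1: μ_1 ≠ μ_2 (two-sample pooled-variance t-test, two-sided).
s_p² = [(57−1)·1.29² + (46−1)·1.03²]/(57+46−2) = 1.39535
t = (18.6 − 18.9)/√[1.39535·(1/57 + 1/46)] = -1.281
df = n₁ + n₂ − 2 = 101
Two-sided p-value ≈ 0.203
Since p ≈ 0.203 > α = 0.1, fail to reject H0; the evidence is not statistically significant.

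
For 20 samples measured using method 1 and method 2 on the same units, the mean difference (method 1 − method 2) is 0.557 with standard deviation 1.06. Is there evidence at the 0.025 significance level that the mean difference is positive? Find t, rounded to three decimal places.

2.350

H0: μ_d = 0; H1: μ_d > 0 (paired t-test on the differences, right-tailed).
t = d̄/(s_d/√n) = 0.557/(1.06/√20) = 2.350
df = n − 1 = 19
p-value = P(T ≥ 2.350) ≈ 0.0149
Since p ≈ 0.0149 < α = 0.025, reject H0; the evidence is statistically significant.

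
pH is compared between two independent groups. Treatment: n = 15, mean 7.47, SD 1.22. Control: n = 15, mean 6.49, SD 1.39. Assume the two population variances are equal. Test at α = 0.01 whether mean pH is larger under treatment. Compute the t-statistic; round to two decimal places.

Let group 1 = treatment, group 2 = control. H0: μ_1 = μ_2; H1: μ_1 > μ_2 (two-sample pooled-variance t-test, right-tailed).
s_p² = [(15−1)·1.22² + (15−1)·1.39²]/(15+15−2) = 1.71025
t = (7.47 − 6.49)/√[1.71025·(1/15 + 1/15)] = 2.05
df = n₁ + n₂ − 2 = 28
p-value = P(T ≥ 2.05) ≈ 0.025
Since p ≈ 0.025 > α = 0.01, fail to reject H0; the data do not provide sufficient evidence against H0.

2.05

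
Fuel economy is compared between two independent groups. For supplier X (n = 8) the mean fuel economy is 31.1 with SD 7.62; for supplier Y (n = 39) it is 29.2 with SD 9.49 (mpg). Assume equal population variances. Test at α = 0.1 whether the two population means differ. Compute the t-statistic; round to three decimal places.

Let group 1 = supplier X, group 2 = supplier Y. H0: μ_1 = μ_2; H1: μ_1 ≠ μ_2 (two-sample pooled-variance t-test, two-sided).
s_p² = [(8−1)·7.62² + (39−1)·9.49²]/(8+39−2) = 85.083
t = (31.1 − 29.2)/√[85.083·(1/8 + 1/39)] = 0.531
df = n₁ + n₂ − 2 = 45
Two-sided p-value ≈ 0.5982
Since p ≈ 0.5982 > α = 0.1, fail to reject H0; the data do not provide sufficient evidence against H0.

0.531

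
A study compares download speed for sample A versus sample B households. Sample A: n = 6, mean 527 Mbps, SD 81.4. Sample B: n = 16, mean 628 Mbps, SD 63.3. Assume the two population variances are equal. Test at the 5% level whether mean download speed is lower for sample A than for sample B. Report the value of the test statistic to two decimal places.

Let group 1 = sample A, group 2 = sample B. H0: μ_1 = μ_2; H1: μ_1 < μ_2 (two-sample pooled-variance t-test, left-tailed).
s_p² = [(6−1)·81.4² + (16−1)·63.3²]/(6+16−2) = 4661.66
t = (527 − 628)/√[4661.66·(1/6 + 1/16)] = -3.09
df = n₁ + n₂ − 2 = 20
p-value = P(T ≤ -3.09) ≈ 0.0029
Since p ≈ 0.0029 < α = 0.05, reject H0; the data support H1.

-3.09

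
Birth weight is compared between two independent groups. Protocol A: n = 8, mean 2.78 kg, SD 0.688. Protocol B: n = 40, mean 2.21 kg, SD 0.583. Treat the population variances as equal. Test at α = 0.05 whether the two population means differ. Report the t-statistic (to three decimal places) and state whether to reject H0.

t = 2.452; reject H0

Let group 1 = protocol A, group 2 = protocol B. H0: μ_1 = μ_2; H1: μ_1 ≠ μ_2 (two-sample pooled-variance t-test, two-sided).
s_p² = [(8−1)·0.688² + (40−1)·0.583²]/(8+40−2) = 0.360197
t = (2.78 − 2.21)/√[0.360197·(1/8 + 1/40)] = 2.452
df = n₁ + n₂ − 2 = 46
Two-sided p-value ≈ 0.018
Since p ≈ 0.018 < α = 0.05, reject H0; the evidence is statistically significant.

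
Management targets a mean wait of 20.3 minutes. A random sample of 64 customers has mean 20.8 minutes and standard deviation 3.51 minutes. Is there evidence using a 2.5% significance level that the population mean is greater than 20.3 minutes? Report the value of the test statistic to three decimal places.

1.140

H0: μ = 20.3; H1: μ > 20.3 (one-sample t-test, right-tailed).
t = (x̄ − μ₀)/(s/√n) = (20.8 − 20.3)/(3.51/√64) = 1.140
df = n − 1 = 63
p-value = P(T ≥ 1.140) ≈ 0.1294
Since p ≈ 0.1294 > α = 0.025, fail to reject H0; the data do not provide sufficient evidence against H0.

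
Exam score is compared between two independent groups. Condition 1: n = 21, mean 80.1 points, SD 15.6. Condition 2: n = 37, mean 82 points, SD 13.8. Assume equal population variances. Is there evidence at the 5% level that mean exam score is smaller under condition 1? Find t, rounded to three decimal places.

Let group 1 = condition 1, group 2 = condition 2. H0: μ_1 = μ_2; H1: μ_1 < μ_2 (two-sample pooled-variance t-test, left-tailed).
s_p² = [(21−1)·15.6² + (37−1)·13.8²]/(21+37−2) = 209.34
t = (80.1 − 82)/√[209.34·(1/21 + 1/37)] = -0.481
df = n₁ + n₂ − 2 = 56
p-value = P(T ≤ -0.481) ≈ 0.316
Since p ≈ 0.316 > α = 0.05, fail to reject H0; the data do not provide sufficient evidence against H0.

-0.481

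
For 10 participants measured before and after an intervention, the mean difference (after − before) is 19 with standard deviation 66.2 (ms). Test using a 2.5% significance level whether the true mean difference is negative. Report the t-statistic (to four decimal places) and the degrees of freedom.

H0: μ_d = 0; H1: μ_d < 0 (paired t-test on the differences, left-tailed).
t = d̄/(s_d/√n) = 19/(66.2/√10) = 0.9076
df = n − 1 = 9
p-value = P(T ≤ 0.9076) ≈ 0.8061
Since p ≈ 0.8061 > α = 0.025, fail to reject H0; the evidence is not statistically significant.

t = 0.9076, df = 9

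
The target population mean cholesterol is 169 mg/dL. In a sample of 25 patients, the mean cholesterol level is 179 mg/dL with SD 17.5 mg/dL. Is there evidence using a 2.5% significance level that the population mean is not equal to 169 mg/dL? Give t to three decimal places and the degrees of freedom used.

t = 2.857, df = 24

H0: μ = 169; H1: μ ≠ 169 (one-sample t-test, two-sided).
t = (x̄ − μ₀)/(s/√n) = (179 − 169)/(17.5/√25) = 2.857
df = n − 1 = 24
Two-sided p-value ≈ 0.009
Since p ≈ 0.009 < α = 0.025, reject H0; the data support H1.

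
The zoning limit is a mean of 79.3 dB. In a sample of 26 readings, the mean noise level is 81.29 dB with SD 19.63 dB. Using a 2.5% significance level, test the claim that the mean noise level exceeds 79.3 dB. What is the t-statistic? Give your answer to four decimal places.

0.5169

H0: μ = 79.3; H1: μ > 79.3 (one-sample t-test, right-tailed).
t = (x̄ − μ₀)/(s/√n) = (81.29 − 79.3)/(19.63/√26) = 0.5169
df = n − 1 = 25
p-value = P(T ≥ 0.5169) ≈ 0.305
Since p ≈ 0.305 > α = 0.025, fail to reject H0; the data do not provide sufficient evidence against H0.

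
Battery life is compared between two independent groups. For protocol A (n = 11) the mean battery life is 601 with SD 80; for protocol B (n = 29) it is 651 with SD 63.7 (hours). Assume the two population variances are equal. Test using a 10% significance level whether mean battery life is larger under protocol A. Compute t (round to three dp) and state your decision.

Let group 1 = protocol A, group 2 = protocol B. H0: μ_1 = μ_2; H1: μ_1 > μ_2 (two-sample pooled-variance t-test, right-tailed).
s_p² = [(11−1)·80² + (29−1)·63.7²]/(11+29−2) = 4674.09
t = (601 − 651)/√[4674.09·(1/11 + 1/29)] = -2.065
df = n₁ + n₂ − 2 = 38
p-value = P(T ≥ -2.065) ≈ 0.9771
Since p ≈ 0.9771 > α = 0.1, fail to reject H0; the evidence is not statistically significant.

t = -2.065; fail to reject H0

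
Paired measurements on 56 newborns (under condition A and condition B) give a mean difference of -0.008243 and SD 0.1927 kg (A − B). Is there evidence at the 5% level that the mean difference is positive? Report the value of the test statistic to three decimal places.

H0: μ_d = 0; H1: μ_d > 0 (paired t-test on the differences, right-tailed).
t = d̄/(s_d/√n) = -0.008243/(0.1927/√56) = -0.320
df = n − 1 = 55
p-value = P(T ≥ -0.320) ≈ 0.625
Since p ≈ 0.625 > α = 0.05, fail to reject H0; the data do not provide sufficient evidence against H0.

-0.320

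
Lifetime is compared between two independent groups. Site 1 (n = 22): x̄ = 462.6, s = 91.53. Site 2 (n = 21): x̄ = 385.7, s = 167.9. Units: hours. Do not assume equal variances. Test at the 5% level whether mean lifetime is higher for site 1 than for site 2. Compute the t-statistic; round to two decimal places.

Let group 1 = site 1, group 2 = site 2. H0: μ_1 = μ_2; H1: μ_1 > μ_2 (Welch's two-sample t-test, right-tailed).
t = (x̄_1 − x̄_2)/√(s_1²/n_1 + s_2²/n_2) = (462.6 − 385.7)/√(91.53²/22 + 167.9²/21) = 1.85
Welch–Satterthwaite df ≈ 30.61
p-value = P(T ≥ 1.85) ≈ 0.037
Since p ≈ 0.037 < α = 0.05, reject H0; the data support H1.

1.85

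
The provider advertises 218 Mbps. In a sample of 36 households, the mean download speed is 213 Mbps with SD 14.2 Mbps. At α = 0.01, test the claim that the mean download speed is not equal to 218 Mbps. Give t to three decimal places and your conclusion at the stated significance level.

H0: μ = 218; H1: μ ≠ 218 (one-sample t-test, two-sided).
t = (x̄ − μ₀)/(s/√n) = (213 − 218)/(14.2/√36) = -2.113
df = n − 1 = 35
Two-sided p-value ≈ 0.0418
Since p ≈ 0.0418 > α = 0.01, fail to reject H0; the data do not provide sufficient evidence against H0.

t = -2.113; fail to reject H0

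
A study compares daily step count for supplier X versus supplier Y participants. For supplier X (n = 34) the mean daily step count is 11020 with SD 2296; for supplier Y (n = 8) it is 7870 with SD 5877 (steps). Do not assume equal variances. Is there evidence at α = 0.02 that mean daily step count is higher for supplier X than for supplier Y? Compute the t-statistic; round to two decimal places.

Let group 1 = supplier X, group 2 = supplier Y. H0: μ_1 = μ_2; H1: μ_1 > μ_2 (Welch's two-sample t-test, right-tailed).
t = (x̄_1 − x̄_2)/√(s_1²/n_1 + s_2²/n_2) = (11020 − 7870)/√(2296²/34 + 5877²/8) = 1.49
Welch–Satterthwaite df ≈ 7.51
p-value = P(T ≥ 1.49) ≈ 0.089
Since p ≈ 0.089 > α = 0.02, fail to reject H0; the evidence is not statistically significant.

1.49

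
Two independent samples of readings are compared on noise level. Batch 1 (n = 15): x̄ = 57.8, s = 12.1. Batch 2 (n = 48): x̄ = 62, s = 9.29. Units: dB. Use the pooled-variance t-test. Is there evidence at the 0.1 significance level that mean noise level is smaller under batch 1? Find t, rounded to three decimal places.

-1.419

Let group 1 = batch 1, group 2 = batch 2. H0: μ_1 = μ_2; H1: μ_1 < μ_2 (two-sample pooled-variance t-test, left-tailed).
s_p² = [(15−1)·12.1² + (48−1)·9.29²]/(15+48−2) = 100.099
t = (57.8 − 62)/√[100.099·(1/15 + 1/48)] = -1.419
df = n₁ + n₂ − 2 = 61
p-value = P(T ≤ -1.419) ≈ 0.0805
Since p ≈ 0.0805 < α = 0.1, reject H0; the data support H1.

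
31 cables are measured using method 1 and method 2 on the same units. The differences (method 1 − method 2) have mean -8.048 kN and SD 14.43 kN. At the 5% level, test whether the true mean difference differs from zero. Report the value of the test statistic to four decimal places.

H0: μ_d = 0; H1: μ_d ≠ 0 (paired t-test on the differences, two-sided).
t = d̄/(s_d/√n) = -8.048/(14.43/√31) = -3.1053
df = n − 1 = 30
Two-sided p-value ≈ 0.0041
Since p ≈ 0.0041 < α = 0.05, reject H0; the data support H1.

-3.1053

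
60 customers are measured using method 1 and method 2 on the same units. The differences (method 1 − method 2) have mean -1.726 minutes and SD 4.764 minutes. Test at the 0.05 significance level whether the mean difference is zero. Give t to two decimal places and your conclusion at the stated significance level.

t = -2.81; reject H0

H0: μ_d = 0; H1: μ_d ≠ 0 (paired t-test on the differences, two-sided).
t = d̄/(s_d/√n) = -1.726/(4.764/√60) = -2.81
df = n − 1 = 59
Two-sided p-value ≈ 0.0068
Since p ≈ 0.0068 < α = 0.05, reject H0; the evidence is statistically significant.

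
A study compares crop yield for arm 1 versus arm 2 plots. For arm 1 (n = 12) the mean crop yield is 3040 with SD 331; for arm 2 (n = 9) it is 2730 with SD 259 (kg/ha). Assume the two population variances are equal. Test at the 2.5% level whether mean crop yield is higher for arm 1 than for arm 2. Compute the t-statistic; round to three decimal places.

2.322

Let group 1 = arm 1, group 2 = arm 2. H0: μ_1 = μ_2; H1: μ_1 > μ_2 (two-sample pooled-variance t-test, right-tailed).
s_p² = [(12−1)·331² + (9−1)·259²]/(12+9−2) = 91674.7
t = (3040 − 2730)/√[91674.7·(1/12 + 1/9)] = 2.322
df = n₁ + n₂ − 2 = 19
p-value = P(T ≥ 2.322) ≈ 0.0158
Since p ≈ 0.0158 < α = 0.025, reject H0; the evidence is statistically significant.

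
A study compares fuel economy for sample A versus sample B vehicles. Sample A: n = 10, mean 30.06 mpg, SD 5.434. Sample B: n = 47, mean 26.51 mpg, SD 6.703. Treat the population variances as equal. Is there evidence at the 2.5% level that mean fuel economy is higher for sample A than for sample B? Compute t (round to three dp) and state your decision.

Let group 1 = sample A, group 2 = sample B. H0: μ_1 = μ_2; H1: μ_1 > μ_2 (two-sample pooled-variance t-test, right-tailed).
s_p² = [(10−1)·5.434² + (47−1)·6.703²]/(10+47−2) = 42.4099
t = (30.06 − 26.51)/√[42.4099·(1/10 + 1/47)] = 1.565
df = n₁ + n₂ − 2 = 55
p-value = P(T ≥ 1.565) ≈ 0.062
Since p ≈ 0.062 > α = 0.025, fail to reject H0; the data do not provide sufficient evidence against H0.

t = 1.565; fail to reject H0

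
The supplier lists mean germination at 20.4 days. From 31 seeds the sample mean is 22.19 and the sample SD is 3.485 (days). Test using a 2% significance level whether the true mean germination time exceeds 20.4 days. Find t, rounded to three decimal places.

H0: μ = 20.4; H1: μ > 20.4 (one-sample t-test, right-tailed).
t = (x̄ − μ₀)/(s/√n) = (22.19 − 20.4)/(3.485/√31) = 2.860
df = n − 1 = 30
p-value = P(T ≥ 2.860) ≈ 0.0038
Since p ≈ 0.0038 < α = 0.02, reject H0; the evidence is statistically significant.

2.860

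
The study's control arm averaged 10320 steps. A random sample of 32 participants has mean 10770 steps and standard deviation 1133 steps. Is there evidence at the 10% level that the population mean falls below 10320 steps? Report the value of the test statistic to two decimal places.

2.25

H0: μ = 10320; H1: μ < 10320 (one-sample t-test, left-tailed).
t = (x̄ − μ₀)/(s/√n) = (10770 − 10320)/(1133/√32) = 2.25
df = n − 1 = 31
p-value = P(T ≤ 2.25) ≈ 0.9840
Since p ≈ 0.9840 > α = 0.1, fail to reject H0; the data do not provide sufficient evidence against H0.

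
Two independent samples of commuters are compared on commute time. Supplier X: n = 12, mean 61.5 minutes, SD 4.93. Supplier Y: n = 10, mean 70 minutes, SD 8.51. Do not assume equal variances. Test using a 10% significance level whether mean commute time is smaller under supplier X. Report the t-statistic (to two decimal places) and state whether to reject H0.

Let group 1 = supplier X, group 2 = supplier Y. H0: μ_1 = μ_2; H1: μ_1 < μ_2 (Welch's two-sample t-test, left-tailed).
t = (x̄_1 − x̄_2)/√(s_1²/n_1 + s_2²/n_2) = (61.5 − 70)/√(4.93²/12 + 8.51²/10) = -2.79
Welch–Satterthwaite df ≈ 13.85
p-value = P(T ≤ -2.79) ≈ 0.007
Since p ≈ 0.007 < α = 0.1, reject H0; the evidence is statistically significant.

t = -2.79; reject H0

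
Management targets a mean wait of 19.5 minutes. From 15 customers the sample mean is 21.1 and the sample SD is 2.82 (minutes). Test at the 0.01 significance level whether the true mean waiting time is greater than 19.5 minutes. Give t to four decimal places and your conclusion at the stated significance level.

t = 2.1974; fail to reject H0

H0: μ = 19.5; H1: μ > 19.5 (one-sample t-test, right-tailed).
t = (x̄ − μ₀)/(s/√n) = (21.1 − 19.5)/(2.82/√15) = 2.1974
df = n − 1 = 14
p-value = P(T ≥ 2.1974) ≈ 0.023
Since p ≈ 0.023 > α = 0.01, fail to reject H0; the evidence is not statistically significant.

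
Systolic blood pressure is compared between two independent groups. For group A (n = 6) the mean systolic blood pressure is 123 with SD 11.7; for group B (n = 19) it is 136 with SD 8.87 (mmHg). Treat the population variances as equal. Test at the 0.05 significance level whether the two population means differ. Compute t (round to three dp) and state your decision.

t = -2.905; reject H0

Let group 1 = group A, group 2 = group B. H0: μ_1 = μ_2; H1: μ_1 ≠ μ_2 (two-sample pooled-variance t-test, two-sided).
s_p² = [(6−1)·11.7² + (19−1)·8.87²]/(6+19−2) = 91.3319
t = (123 − 136)/√[91.3319·(1/6 + 1/19)] = -2.905
df = n₁ + n₂ − 2 = 23
Two-sided p-value ≈ 0.008
Since p ≈ 0.008 < α = 0.05, reject H0; the data support H1.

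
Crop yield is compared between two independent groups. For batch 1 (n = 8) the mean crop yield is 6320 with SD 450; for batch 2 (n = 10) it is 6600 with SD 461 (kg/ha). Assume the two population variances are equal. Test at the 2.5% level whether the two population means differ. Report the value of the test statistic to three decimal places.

-1.294

Let group 1 = batch 1, group 2 = batch 2. H0: μ_1 = μ_2; H1: μ_1 ≠ μ_2 (two-sample pooled-variance t-test, two-sided).
s_p² = [(8−1)·450² + (10−1)·461²]/(8+10−2) = 208137
t = (6320 − 6600)/√[208137·(1/8 + 1/10)] = -1.294
df = n₁ + n₂ − 2 = 16
Two-sided p-value ≈ 0.2141
Since p ≈ 0.2141 > α = 0.025, fail to reject H0; the evidence is not statistically significant.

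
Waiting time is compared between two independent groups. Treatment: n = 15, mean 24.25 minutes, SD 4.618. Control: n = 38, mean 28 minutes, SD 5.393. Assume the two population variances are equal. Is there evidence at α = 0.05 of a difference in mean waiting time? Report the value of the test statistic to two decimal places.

Let group 1 = treatment, group 2 = control. H0: μ_1 = μ_2; H1: μ_1 ≠ μ_2 (two-sample pooled-variance t-test, two-sided).
s_p² = [(15−1)·4.618² + (38−1)·5.393²]/(15+38−2) = 26.9547
t = (24.25 − 28)/√[26.9547·(1/15 + 1/38)] = -2.37
df = n₁ + n₂ − 2 = 51
Two-sided p-value ≈ 0.0217
Since p ≈ 0.0217 < α = 0.05, reject H0; the evidence is statistically significant.

-2.37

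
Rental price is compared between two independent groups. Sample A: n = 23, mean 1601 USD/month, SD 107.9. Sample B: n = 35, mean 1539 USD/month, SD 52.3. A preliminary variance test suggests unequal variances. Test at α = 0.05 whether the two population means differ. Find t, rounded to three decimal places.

Let group 1 = sample A, group 2 = sample B. H0: μ_1 = μ_2; H1: μ_1 ≠ μ_2 (Welch's two-sample t-test, two-sided).
t = (x̄_1 − x̄_2)/√(s_1²/n_1 + s_2²/n_2) = (1601 − 1539)/√(107.9²/23 + 52.3²/35) = 2.565
Welch–Satterthwaite df ≈ 28.87
Two-sided p-value ≈ 0.016
Since p ≈ 0.016 < α = 0.05, reject H0; the data support H1.

2.565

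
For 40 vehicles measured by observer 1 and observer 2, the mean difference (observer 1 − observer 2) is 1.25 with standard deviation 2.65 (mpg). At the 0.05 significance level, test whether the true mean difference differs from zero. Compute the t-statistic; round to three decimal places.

2.983

H0: μ_d = 0; H1: μ_d ≠ 0 (paired t-test on the differences, two-sided).
t = d̄/(s_d/√n) = 1.25/(2.65/√40) = 2.983
df = n − 1 = 39
Two-sided p-value ≈ 0.005
Since p ≈ 0.005 < α = 0.05, reject H0; the data support H1.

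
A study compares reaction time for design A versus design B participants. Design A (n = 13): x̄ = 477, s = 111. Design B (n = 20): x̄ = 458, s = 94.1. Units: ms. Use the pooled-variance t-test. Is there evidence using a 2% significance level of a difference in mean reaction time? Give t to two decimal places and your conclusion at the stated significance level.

Let group 1 = design A, group 2 = design B. H0: μ_1 = μ_2; H1: μ_1 ≠ μ_2 (two-sample pooled-variance t-test, two-sided).
s_p² = [(13−1)·111² + (20−1)·94.1²]/(13+20−2) = 10196.6
t = (477 − 458)/√[10196.6·(1/13 + 1/20)] = 0.53
df = n₁ + n₂ − 2 = 31
Two-sided p-value ≈ 0.6012
Since p ≈ 0.6012 > α = 0.02, fail to reject H0; the data do not provide sufficient evidence against H0.

t = 0.53; fail to reject H0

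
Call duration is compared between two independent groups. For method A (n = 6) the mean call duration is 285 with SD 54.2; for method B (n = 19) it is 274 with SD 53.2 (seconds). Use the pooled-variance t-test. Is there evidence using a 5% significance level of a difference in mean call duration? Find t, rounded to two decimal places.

0.44

Let group 1 = method A, group 2 = method B. H0: μ_1 = μ_2; H1: μ_1 ≠ μ_2 (two-sample pooled-variance t-test, two-sided).
s_p² = [(6−1)·54.2² + (19−1)·53.2²]/(6+19−2) = 2853.59
t = (285 − 274)/√[2853.59·(1/6 + 1/19)] = 0.44
df = n₁ + n₂ − 2 = 23
Two-sided p-value ≈ 0.6642
Since p ≈ 0.6642 > α = 0.05, fail to reject H0; the evidence is not statistically significant.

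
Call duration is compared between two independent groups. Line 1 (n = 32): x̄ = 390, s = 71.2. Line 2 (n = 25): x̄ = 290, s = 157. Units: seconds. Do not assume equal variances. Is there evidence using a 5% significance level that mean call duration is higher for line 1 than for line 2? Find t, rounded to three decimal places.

2.956

Let group 1 = line 1, group 2 = line 2. H0: μ_1 = μ_2; H1: μ_1 > μ_2 (Welch's two-sample t-test, right-tailed).
t = (x̄_1 − x̄_2)/√(s_1²/n_1 + s_2²/n_2) = (390 − 290)/√(71.2²/32 + 157²/25) = 2.956
Welch–Satterthwaite df ≈ 31.70
p-value = P(T ≥ 2.956) ≈ 0.003
Since p ≈ 0.003 < α = 0.05, reject H0; the data support H1.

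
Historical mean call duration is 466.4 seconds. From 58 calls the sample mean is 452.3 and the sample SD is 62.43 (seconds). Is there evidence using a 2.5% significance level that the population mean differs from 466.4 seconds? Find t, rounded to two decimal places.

H0: μ = 466.4; H1: μ ≠ 466.4 (one-sample t-test, two-sided).
t = (x̄ − μ₀)/(s/√n) = (452.3 − 466.4)/(62.43/√58) = -1.72
df = n − 1 = 57
Two-sided p-value ≈ 0.0908
Since p ≈ 0.0908 > α = 0.025, fail to reject H0; the evidence is not statistically significant.

-1.72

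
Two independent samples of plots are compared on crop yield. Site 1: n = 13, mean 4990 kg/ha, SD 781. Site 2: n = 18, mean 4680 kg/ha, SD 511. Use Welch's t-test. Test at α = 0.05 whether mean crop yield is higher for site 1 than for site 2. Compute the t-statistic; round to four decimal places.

1.2508

Let group 1 = site 1, group 2 = site 2. H0: μ_1 = μ_2; H1: μ_1 > μ_2 (Welch's two-sample t-test, right-tailed).
t = (x̄_1 − x̄_2)/√(s_1²/n_1 + s_2²/n_2) = (4990 − 4680)/√(781²/13 + 511²/18) = 1.2508
Welch–Satterthwaite df ≈ 19.27
p-value = P(T ≥ 1.2508) ≈ 0.1130
Since p ≈ 0.1130 > α = 0.05, fail to reject H0; the data do not provide sufficient evidence against H0.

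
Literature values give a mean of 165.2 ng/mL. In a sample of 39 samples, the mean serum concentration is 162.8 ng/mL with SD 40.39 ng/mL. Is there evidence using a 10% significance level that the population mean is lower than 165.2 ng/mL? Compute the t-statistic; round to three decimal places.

H0: μ = 165.2; H1: μ < 165.2 (one-sample t-test, left-tailed).
t = (x̄ − μ₀)/(s/√n) = (162.8 − 165.2)/(40.39/√39) = -0.371
df = n − 1 = 38
p-value = P(T ≤ -0.371) ≈ 0.356
Since p ≈ 0.356 > α = 0.1, fail to reject H0; the evidence is not statistically significant.

-0.371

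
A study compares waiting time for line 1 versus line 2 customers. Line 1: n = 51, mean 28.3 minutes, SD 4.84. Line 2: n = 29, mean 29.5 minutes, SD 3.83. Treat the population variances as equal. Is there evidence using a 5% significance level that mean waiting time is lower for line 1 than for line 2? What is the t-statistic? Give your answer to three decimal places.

-1.146

Let group 1 = line 1, group 2 = line 2. H0: μ_1 = μ_2; H1: μ_1 < μ_2 (two-sample pooled-variance t-test, left-tailed).
s_p² = [(51−1)·4.84² + (29−1)·3.83²]/(51+29−2) = 20.2822
t = (28.3 − 29.5)/√[20.2822·(1/51 + 1/29)] = -1.146
df = n₁ + n₂ − 2 = 78
p-value = P(T ≤ -1.146) ≈ 0.1277
Since p ≈ 0.1277 > α = 0.05, fail to reject H0; the evidence is not statistically significant.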